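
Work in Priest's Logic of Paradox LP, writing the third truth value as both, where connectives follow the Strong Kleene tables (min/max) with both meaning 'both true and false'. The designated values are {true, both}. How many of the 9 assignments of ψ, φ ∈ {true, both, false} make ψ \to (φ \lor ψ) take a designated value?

Of the 9 assignments, 9 give a value in {true, both}.

9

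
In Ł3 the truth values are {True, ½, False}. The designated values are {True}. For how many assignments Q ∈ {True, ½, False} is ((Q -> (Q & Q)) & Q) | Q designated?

Q=True: True ✓
Q=½: ½ ·
Q=False: False ·

1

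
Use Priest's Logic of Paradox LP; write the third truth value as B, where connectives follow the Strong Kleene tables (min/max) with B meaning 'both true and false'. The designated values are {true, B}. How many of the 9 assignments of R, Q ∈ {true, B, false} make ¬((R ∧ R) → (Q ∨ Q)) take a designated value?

Designated under: (R=true, Q=B); (R=true, Q=false); (R=B, Q=B); (R=B, Q=false).

4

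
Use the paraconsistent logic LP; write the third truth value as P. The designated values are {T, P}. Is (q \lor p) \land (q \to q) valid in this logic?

Countermodel: q=F, p=F gives F, which is not designated.

No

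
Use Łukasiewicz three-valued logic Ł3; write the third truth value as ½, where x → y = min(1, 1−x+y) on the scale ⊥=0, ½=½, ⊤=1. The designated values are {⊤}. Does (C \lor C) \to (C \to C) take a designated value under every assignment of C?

Yes

Every assignment of C over {⊤, ½, ⊥} gives a value in {⊤}.
In particular, with C=½: (C \lor C) \to (C \to C) = ⊤.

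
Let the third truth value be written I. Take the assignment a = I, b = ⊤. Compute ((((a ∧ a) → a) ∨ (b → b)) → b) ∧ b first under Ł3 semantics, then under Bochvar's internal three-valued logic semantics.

⊤; I

In Ł3: a ∧ a = I ∧ I = I
(a ∧ a) → a = I → I = ⊤  [min(1, 1−½+½)]
b → b = ⊤ → ⊤ = ⊤
((a ∧ a) → a) ∨ (b → b) = ⊤ ∨ ⊤ = ⊤
(((a ∧ a) → a) ∨ (b → b)) → b = ⊤ → ⊤ = ⊤
((((a ∧ a) → a) ∨ (b → b)) → b) ∧ b = ⊤ ∧ ⊤ = ⊤
In Bochvar's internal three-valued logic: a ∧ a = I ∧ I = I
(a ∧ a) → a = I → I = I  [any arg is the third value ⇒ result is the third value]
b → b = ⊤ → ⊤ = ⊤
((a ∧ a) → a) ∨ (b → b) = I ∨ ⊤ = I
(((a ∧ a) → a) ∨ (b → b)) → b = I → ⊤ = I
((((a ∧ a) → a) ∨ (b → b)) → b) ∧ b = I ∧ ⊤ = I
They differ because Ł3 and Bochvar's internal three-valued logic treat I differently under the binary connectives.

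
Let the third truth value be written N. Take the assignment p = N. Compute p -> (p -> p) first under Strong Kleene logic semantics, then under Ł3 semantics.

N; 1

In Strong Kleene logic: p -> p = N -> N = N  [~N | N]
p -> (p -> p) = N -> N = N
In Ł3: p -> p = N -> N = 1  [min(1, 1−½+½)]
p -> (p -> p) = N -> 1 = 1
They differ because Strong Kleene logic and Ł3 treat N differently under implication.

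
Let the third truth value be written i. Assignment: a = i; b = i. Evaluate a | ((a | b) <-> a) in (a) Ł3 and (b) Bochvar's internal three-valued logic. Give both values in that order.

T; i

In Ł3: a | b = i | i = i
(a | b) <-> a = i <-> i = T
a | ((a | b) <-> a) = i | T = T
In Bochvar's internal three-valued logic: a | b = i | i = i
(a | b) <-> a = i <-> i = i
a | ((a | b) <-> a) = i | i = i
They differ because Ł3 and Bochvar's internal three-valued logic treat i differently under the binary connectives.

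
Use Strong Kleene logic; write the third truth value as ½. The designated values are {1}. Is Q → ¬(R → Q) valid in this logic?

Countermodel: Q=1, R=1 gives 0, which is not designated.

No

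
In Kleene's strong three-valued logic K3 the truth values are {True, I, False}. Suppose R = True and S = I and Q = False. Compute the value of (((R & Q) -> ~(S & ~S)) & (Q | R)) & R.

True

R & Q = True & False = False
~S = ~I = I
S & ~S = I & I = I
~(S & ~S) = ~I = I
(R & Q) -> ~(S & ~S) = False -> I = True
Q | R = False | True = True
((R & Q) -> ~(S & ~S)) & (Q | R) = True & True = True
(((R & Q) -> ~(S & ~S)) & (Q | R)) & R = True & True = True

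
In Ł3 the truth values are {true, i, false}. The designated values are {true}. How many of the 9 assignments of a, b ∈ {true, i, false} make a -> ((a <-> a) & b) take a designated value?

Of the 9 assignments, 6 give a value in {true}.

6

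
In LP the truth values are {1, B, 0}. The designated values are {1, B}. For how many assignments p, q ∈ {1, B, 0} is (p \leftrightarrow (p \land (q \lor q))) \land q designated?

Of the 9 assignments, 6 give a value in {1, B}.

6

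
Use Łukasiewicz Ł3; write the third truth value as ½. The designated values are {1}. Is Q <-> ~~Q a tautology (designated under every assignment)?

Yes

Every assignment of Q over {1, ½, 0} gives a value in {1}.
In particular, with Q=½: Q <-> ~~Q = 1.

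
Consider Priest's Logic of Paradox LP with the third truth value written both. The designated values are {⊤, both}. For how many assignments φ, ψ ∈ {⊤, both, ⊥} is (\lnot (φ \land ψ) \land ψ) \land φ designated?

3

Designated under: (φ=⊤, ψ=both); (φ=both, ψ=⊤); (φ=both, ψ=both).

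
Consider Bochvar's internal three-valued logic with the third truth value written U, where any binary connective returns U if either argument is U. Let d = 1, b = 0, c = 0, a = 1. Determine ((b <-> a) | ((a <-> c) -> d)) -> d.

1

b <-> a = 0 <-> 1 = 0
a <-> c = 1 <-> 0 = 0
(a <-> c) -> d = 0 -> 1 = 1
(b <-> a) | ((a <-> c) -> d) = 0 | 1 = 1
((b <-> a) | ((a <-> c) -> d)) -> d = 1 -> 1 = 1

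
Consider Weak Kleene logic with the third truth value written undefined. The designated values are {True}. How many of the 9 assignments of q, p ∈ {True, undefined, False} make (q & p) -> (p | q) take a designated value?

4

Designated under: (q=True, p=True); (q=True, p=False); (q=False, p=True); (q=False, p=False).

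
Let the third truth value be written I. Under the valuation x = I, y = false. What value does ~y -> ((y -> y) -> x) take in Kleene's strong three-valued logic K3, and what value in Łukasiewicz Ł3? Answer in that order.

In Kleene's strong three-valued logic K3: ~y = ~false = true
y -> y = false -> false = true
(y -> y) -> x = true -> I = I  [~true | I]
~y -> ((y -> y) -> x) = true -> I = I
In Łukasiewicz Ł3: ~y = ~false = true
y -> y = false -> false = true
(y -> y) -> x = true -> I = I  [min(1, 1−1+½)]
~y -> ((y -> y) -> x) = true -> I = I

I; I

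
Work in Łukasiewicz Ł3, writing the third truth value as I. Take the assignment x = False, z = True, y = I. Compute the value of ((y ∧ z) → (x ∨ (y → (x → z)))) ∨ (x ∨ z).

True

y ∧ z = I ∧ True = I
x → z = False → True = True
y → (x → z) = I → True = True  [min(1, 1−½+1)]
x ∨ (y → (x → z)) = False ∨ True = True
(y ∧ z) → (x ∨ (y → (x → z))) = I → True = True
x ∨ z = False ∨ True = True
((y ∧ z) → (x ∨ (y → (x → z)))) ∨ (x ∨ z) = True ∨ True = True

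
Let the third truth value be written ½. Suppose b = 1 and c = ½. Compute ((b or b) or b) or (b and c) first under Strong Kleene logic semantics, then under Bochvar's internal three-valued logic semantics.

1; ½

In Strong Kleene logic: b or b = 1 or 1 = 1
(b or b) or b = 1 or 1 = 1
b and c = 1 and ½ = ½
((b or b) or b) or (b and c) = 1 or ½ = 1
In Bochvar's internal three-valued logic: b or b = 1 or 1 = 1
(b or b) or b = 1 or 1 = 1
b and c = 1 and ½ = ½
((b or b) or b) or (b and c) = 1 or ½ = ½
They differ because Strong Kleene logic and Bochvar's internal three-valued logic treat ½ differently under the binary connectives.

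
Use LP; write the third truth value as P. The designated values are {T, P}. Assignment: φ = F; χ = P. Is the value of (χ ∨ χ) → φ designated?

Yes

χ ∨ χ = P ∨ P = P
(χ ∨ χ) → φ = P → F = P  [¬P ∨ F]
P ∈ {T, P}.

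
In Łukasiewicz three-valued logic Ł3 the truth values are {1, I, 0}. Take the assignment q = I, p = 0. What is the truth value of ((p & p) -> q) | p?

p & p = 0 & 0 = 0
(p & p) -> q = 0 -> I = 1  [min(1, 1−0+½)]
((p & p) -> q) | p = 1 | 0 = 1

1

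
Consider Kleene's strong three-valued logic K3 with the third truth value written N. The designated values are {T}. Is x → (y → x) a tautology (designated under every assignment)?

Countermodel: x=N, y=T gives N, which is not designated.

No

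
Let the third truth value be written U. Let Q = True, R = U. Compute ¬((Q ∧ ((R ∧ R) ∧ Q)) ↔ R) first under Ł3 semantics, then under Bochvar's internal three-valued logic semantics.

In Ł3: R ∧ R = U ∧ U = U
(R ∧ R) ∧ Q = U ∧ True = U
Q ∧ ((R ∧ R) ∧ Q) = True ∧ U = U
(Q ∧ ((R ∧ R) ∧ Q)) ↔ R = U ↔ U = True  [1 − |½−½|]
¬((Q ∧ ((R ∧ R) ∧ Q)) ↔ R) = ¬True = False
In Bochvar's internal three-valued logic: R ∧ R = U ∧ U = U
(R ∧ R) ∧ Q = U ∧ True = U
Q ∧ ((R ∧ R) ∧ Q) = True ∧ U = U
(Q ∧ ((R ∧ R) ∧ Q)) ↔ R = U ↔ U = U
¬((Q ∧ ((R ∧ R) ∧ Q)) ↔ R) = ¬U = U
They differ because Ł3 and Bochvar's internal three-valued logic treat U differently under the binary connectives.

False; U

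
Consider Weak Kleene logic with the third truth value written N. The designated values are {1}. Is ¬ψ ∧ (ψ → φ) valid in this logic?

Countermodel: ψ=1, φ=1 gives 0, which is not designated.

No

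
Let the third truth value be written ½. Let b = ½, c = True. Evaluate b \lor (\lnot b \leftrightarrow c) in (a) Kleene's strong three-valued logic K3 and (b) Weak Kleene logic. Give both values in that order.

In Kleene's strong three-valued logic K3: \lnot b = \lnot ½ = ½
\lnot b \leftrightarrow c = ½ \leftrightarrow True = ½
b \lor (\lnot b \leftrightarrow c) = ½ \lor ½ = ½
In Weak Kleene logic: \lnot b = \lnot ½ = ½
\lnot b \leftrightarrow c = ½ \leftrightarrow True = ½
b \lor (\lnot b \leftrightarrow c) = ½ \lor ½ = ½

½; ½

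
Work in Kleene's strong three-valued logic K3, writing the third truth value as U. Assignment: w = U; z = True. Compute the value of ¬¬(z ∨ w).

True

z ∨ w = True ∨ U = True
¬(z ∨ w) = ¬True = False
¬¬(z ∨ w) = ¬False = True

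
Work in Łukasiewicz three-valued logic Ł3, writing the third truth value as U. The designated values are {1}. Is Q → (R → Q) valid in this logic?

Every assignment of Q, R over {1, U, 0} gives a value in {1}.
In particular, with Q=U, R=U: Q → (R → Q) = 1.

Yes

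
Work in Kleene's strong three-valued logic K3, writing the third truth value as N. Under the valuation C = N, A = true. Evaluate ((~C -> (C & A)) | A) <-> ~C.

~C = ~N = N
C & A = N & true = N
~C -> (C & A) = N -> N = N  [~N | N]
(~C -> (C & A)) | A = N | true = true
~C = ~N = N
((~C -> (C & A)) | A) <-> ~C = true <-> N = N

N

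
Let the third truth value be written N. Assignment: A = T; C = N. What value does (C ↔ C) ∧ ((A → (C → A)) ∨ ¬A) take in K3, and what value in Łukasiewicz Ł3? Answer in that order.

In K3: C ↔ C = N ↔ N = N
C → A = N → T = T
A → (C → A) = T → T = T
¬A = ¬T = F
(A → (C → A)) ∨ ¬A = T ∨ F = T
(C ↔ C) ∧ ((A → (C → A)) ∨ ¬A) = N ∧ T = N
In Łukasiewicz Ł3: C ↔ C = N ↔ N = T  [1 − |½−½|]
C → A = N → T = T
A → (C → A) = T → T = T
¬A = ¬T = F
(A → (C → A)) ∨ ¬A = T ∨ F = T
(C ↔ C) ∧ ((A → (C → A)) ∨ ¬A) = T ∧ T = T
They differ because K3 and Łukasiewicz Ł3 treat N differently under implication.

N; T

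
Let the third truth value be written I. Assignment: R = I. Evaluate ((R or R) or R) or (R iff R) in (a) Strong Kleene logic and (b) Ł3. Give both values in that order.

In Strong Kleene logic: R or R = I or I = I
(R or R) or R = I or I = I
R iff R = I iff I = I
((R or R) or R) or (R iff R) = I or I = I
In Ł3: R or R = I or I = I
(R or R) or R = I or I = I
R iff R = I iff I = T  [1 − |½−½|]
((R or R) or R) or (R iff R) = I or T = T
They differ because Strong Kleene logic and Ł3 treat I differently under implication.

I; T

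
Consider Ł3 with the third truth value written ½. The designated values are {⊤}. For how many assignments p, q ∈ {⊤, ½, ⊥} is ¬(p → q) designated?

Designated under: (p=⊤, q=⊥).

1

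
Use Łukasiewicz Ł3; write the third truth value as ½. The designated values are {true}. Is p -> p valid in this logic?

Yes

Every assignment of p over {true, ½, false} gives a value in {true}.
In particular, with p=½: p -> p = true.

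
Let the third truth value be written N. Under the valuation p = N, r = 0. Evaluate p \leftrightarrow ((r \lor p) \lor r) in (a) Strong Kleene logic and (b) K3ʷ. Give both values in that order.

In Strong Kleene logic: r \lor p = 0 \lor N = N
(r \lor p) \lor r = N \lor 0 = N
p \leftrightarrow ((r \lor p) \lor r) = N \leftrightarrow N = N
In K3ʷ: r \lor p = 0 \lor N = N
(r \lor p) \lor r = N \lor 0 = N
p \leftrightarrow ((r \lor p) \lor r) = N \leftrightarrow N = N

N; N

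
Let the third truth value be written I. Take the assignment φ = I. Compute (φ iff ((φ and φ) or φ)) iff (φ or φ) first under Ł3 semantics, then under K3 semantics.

In Ł3: φ and φ = I and I = I
(φ and φ) or φ = I or I = I
φ iff ((φ and φ) or φ) = I iff I = T  [1 − |½−½|]
φ or φ = I or I = I
(φ iff ((φ and φ) or φ)) iff (φ or φ) = T iff I = I
In K3: φ and φ = I and I = I
(φ and φ) or φ = I or I = I
φ iff ((φ and φ) or φ) = I iff I = I
φ or φ = I or I = I
(φ iff ((φ and φ) or φ)) iff (φ or φ) = I iff I = I

I; I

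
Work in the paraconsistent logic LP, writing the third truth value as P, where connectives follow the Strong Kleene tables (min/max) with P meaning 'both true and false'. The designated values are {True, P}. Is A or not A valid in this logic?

Every assignment of A over {True, P, False} gives a value in {True, P}.
In particular, with A=P: A or not A = P.

Yes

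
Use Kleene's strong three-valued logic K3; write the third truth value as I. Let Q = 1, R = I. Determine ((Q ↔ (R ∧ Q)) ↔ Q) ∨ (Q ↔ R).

R ∧ Q = I ∧ 1 = I
Q ↔ (R ∧ Q) = 1 ↔ I = I
(Q ↔ (R ∧ Q)) ↔ Q = I ↔ 1 = I
Q ↔ R = 1 ↔ I = I
((Q ↔ (R ∧ Q)) ↔ Q) ∨ (Q ↔ R) = I ∨ I = I

I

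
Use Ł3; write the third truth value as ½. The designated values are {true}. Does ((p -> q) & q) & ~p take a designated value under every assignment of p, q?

No

Countermodel: p=true, q=true gives false, which is not designated.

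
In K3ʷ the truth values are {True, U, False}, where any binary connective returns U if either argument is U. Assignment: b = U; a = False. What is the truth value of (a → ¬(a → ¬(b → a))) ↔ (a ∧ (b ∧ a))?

b → a = U → False = U  [any arg is the third value ⇒ result is the third value]
¬(b → a) = ¬U = U
a → ¬(b → a) = False → U = U
¬(a → ¬(b → a)) = ¬U = U
a → ¬(a → ¬(b → a)) = False → U = U
b ∧ a = U ∧ False = U
a ∧ (b ∧ a) = False ∧ U = U
(a → ¬(a → ¬(b → a))) ↔ (a ∧ (b ∧ a)) = U ↔ U = U

U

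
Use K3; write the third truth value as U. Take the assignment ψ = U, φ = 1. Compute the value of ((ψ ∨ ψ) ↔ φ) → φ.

ψ ∨ ψ = U ∨ U = U
(ψ ∨ ψ) ↔ φ = U ↔ 1 = U
((ψ ∨ ψ) ↔ φ) → φ = U → 1 = 1  [¬U ∨ 1]

1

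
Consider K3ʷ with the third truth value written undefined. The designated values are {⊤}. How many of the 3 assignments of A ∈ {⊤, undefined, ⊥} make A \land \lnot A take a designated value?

A=⊤: ⊥ ·
A=undefined: undefined ·
A=⊥: ⊥ ·

0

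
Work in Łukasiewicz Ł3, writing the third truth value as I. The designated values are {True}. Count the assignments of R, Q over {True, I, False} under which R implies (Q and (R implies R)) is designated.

Of the 9 assignments, 6 give a value in {True}.

6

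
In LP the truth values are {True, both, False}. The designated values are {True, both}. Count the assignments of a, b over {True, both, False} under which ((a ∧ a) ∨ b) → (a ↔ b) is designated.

Of the 9 assignments, 7 give a value in {True, both}.

7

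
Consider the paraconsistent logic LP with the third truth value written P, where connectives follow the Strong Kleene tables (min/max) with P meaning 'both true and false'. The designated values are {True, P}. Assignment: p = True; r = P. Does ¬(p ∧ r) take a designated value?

p ∧ r = True ∧ P = P
¬(p ∧ r) = ¬P = P
P ∈ {True, P}.

Yes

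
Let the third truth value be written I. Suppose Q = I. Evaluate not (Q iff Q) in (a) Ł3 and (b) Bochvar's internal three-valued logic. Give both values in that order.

false; I

In Ł3: Q iff Q = I iff I = true  [1 − |½−½|]
not (Q iff Q) = not true = false
In Bochvar's internal three-valued logic: Q iff Q = I iff I = I
not (Q iff Q) = not I = I
They differ because Ł3 and Bochvar's internal three-valued logic treat I differently under the binary connectives.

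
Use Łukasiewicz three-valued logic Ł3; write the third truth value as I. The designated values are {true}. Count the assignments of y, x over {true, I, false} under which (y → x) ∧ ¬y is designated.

Designated under: (y=false, x=true); (y=false, x=I); (y=false, x=false).

3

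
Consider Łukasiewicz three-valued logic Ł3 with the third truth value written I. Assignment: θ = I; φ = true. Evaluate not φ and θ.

not φ = not true = false
not φ and θ = false and I = false

false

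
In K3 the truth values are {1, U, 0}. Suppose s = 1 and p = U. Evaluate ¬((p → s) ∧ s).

0

p → s = U → 1 = 1
(p → s) ∧ s = 1 ∧ 1 = 1
¬((p → s) ∧ s) = ¬1 = 0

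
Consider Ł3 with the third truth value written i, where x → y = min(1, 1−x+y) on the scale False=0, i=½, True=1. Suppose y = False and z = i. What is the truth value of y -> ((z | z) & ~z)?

z | z = i | i = i
~z = ~i = i
(z | z) & ~z = i & i = i
y -> ((z | z) & ~z) = False -> i = True

True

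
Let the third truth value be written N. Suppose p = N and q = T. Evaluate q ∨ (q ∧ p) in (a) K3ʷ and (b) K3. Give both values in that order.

N; T

In K3ʷ: q ∧ p = T ∧ N = N
q ∨ (q ∧ p) = T ∨ N = N
In K3: q ∧ p = T ∧ N = N
q ∨ (q ∧ p) = T ∨ N = T
They differ because K3ʷ and K3 treat N differently under the binary connectives.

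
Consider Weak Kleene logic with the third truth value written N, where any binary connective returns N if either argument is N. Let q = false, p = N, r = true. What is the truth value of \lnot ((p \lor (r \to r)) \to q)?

r \to r = true \to true = true
p \lor (r \to r) = N \lor true = N
(p \lor (r \to r)) \to q = N \to false = N
\lnot ((p \lor (r \to r)) \to q) = \lnot N = N

N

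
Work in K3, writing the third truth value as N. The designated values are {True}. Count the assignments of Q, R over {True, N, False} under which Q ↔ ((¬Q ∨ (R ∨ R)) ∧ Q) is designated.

4

Designated under: (Q=True, R=True); (Q=False, R=True); (Q=False, R=N); (Q=False, R=False).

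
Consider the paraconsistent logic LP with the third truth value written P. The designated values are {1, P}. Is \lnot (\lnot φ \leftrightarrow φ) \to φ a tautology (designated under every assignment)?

Countermodel: φ=0 gives 0, which is not designated.

No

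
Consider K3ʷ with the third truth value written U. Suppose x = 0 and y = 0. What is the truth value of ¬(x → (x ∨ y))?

0

x ∨ y = 0 ∨ 0 = 0
x → (x ∨ y) = 0 → 0 = 1
¬(x → (x ∨ y)) = ¬1 = 0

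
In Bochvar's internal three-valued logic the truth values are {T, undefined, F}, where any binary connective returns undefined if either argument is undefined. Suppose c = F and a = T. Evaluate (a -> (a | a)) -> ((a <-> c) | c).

a | a = T | T = T
a -> (a | a) = T -> T = T
a <-> c = T <-> F = F
(a <-> c) | c = F | F = F
(a -> (a | a)) -> ((a <-> c) | c) = T -> F = F

F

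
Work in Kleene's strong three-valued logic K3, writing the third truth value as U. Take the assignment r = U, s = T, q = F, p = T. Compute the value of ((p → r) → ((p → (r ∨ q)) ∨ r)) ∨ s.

T

p → r = T → U = U  [¬T ∨ U]
r ∨ q = U ∨ F = U
p → (r ∨ q) = T → U = U
(p → (r ∨ q)) ∨ r = U ∨ U = U
(p → r) → ((p → (r ∨ q)) ∨ r) = U → U = U
((p → r) → ((p → (r ∨ q)) ∨ r)) ∨ s = U ∨ T = T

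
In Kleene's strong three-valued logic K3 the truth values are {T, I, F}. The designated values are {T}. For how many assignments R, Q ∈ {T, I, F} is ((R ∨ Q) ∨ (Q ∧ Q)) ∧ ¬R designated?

Designated under: (R=F, Q=T).

1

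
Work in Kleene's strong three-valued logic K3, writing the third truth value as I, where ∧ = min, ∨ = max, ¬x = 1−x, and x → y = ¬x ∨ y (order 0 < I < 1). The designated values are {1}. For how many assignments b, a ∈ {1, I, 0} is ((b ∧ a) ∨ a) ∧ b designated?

1

Designated under: (b=1, a=1).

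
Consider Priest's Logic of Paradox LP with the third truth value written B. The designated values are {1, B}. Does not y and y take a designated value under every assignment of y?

No

Countermodel: y=1 gives 0, which is not designated.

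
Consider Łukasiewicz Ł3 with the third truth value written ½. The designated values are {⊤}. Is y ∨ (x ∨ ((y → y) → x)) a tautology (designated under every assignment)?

No

Countermodel: y=½, x=½ gives ½, which is not designated.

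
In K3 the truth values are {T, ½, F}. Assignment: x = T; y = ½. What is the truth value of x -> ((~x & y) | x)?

T

~x = ~T = F
~x & y = F & ½ = F
(~x & y) | x = F | T = T
x -> ((~x & y) | x) = T -> T = T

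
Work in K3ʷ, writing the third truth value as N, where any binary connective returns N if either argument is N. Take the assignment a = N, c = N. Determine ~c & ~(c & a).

N

~c = ~N = N
c & a = N & N = N
~(c & a) = ~N = N
~c & ~(c & a) = N & N = N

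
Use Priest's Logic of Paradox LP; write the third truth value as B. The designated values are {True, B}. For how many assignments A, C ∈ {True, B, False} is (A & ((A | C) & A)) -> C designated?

8

Of the 9 assignments, 8 give a value in {True, B}.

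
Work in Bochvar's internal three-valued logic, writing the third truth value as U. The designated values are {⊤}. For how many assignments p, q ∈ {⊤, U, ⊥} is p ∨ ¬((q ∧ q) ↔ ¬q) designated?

4

Designated under: (p=⊤, q=⊤); (p=⊤, q=⊥); (p=⊥, q=⊤); (p=⊥, q=⊥).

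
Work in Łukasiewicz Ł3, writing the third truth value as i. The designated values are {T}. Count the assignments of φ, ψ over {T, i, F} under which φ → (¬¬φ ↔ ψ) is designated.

Of the 9 assignments, 7 give a value in {T}.

7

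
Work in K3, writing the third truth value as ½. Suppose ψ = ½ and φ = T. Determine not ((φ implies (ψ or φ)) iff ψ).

ψ or φ = ½ or T = T
φ implies (ψ or φ) = T implies T = T
(φ implies (ψ or φ)) iff ψ = T iff ½ = ½
not ((φ implies (ψ or φ)) iff ψ) = not ½ = ½

½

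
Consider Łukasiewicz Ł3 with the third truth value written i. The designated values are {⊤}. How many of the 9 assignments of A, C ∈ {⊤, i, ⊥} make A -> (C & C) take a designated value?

Of the 9 assignments, 6 give a value in {⊤}.

6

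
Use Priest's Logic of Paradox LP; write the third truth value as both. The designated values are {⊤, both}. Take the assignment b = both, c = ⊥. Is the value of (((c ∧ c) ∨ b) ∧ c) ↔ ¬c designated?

No

c ∧ c = ⊥ ∧ ⊥ = ⊥
(c ∧ c) ∨ b = ⊥ ∨ both = both
((c ∧ c) ∨ b) ∧ c = both ∧ ⊥ = ⊥
¬c = ¬⊥ = ⊤
(((c ∧ c) ∨ b) ∧ c) ↔ ¬c = ⊥ ↔ ⊤ = ⊥
⊥ ∉ {⊤, both}.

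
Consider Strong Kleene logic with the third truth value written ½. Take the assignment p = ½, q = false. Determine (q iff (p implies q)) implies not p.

½

p implies q = ½ implies false = ½
q iff (p implies q) = false iff ½ = ½
not p = not ½ = ½
(q iff (p implies q)) implies not p = ½ implies ½ = ½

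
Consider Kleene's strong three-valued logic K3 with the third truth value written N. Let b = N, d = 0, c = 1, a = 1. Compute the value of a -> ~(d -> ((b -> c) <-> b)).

b -> c = N -> 1 = 1
(b -> c) <-> b = 1 <-> N = N
d -> ((b -> c) <-> b) = 0 -> N = 1
~(d -> ((b -> c) <-> b)) = ~1 = 0
a -> ~(d -> ((b -> c) <-> b)) = 1 -> 0 = 0

0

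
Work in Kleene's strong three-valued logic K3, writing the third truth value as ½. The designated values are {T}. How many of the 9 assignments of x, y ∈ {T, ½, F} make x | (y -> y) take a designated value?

Of the 9 assignments, 7 give a value in {T}.

7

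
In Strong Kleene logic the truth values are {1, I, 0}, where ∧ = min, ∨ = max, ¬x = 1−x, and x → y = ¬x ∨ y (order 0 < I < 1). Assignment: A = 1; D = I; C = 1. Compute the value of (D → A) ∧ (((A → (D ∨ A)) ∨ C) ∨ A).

D → A = I → 1 = 1  [¬I ∨ 1]
D ∨ A = I ∨ 1 = 1
A → (D ∨ A) = 1 → 1 = 1
(A → (D ∨ A)) ∨ C = 1 ∨ 1 = 1
((A → (D ∨ A)) ∨ C) ∨ A = 1 ∨ 1 = 1
(D → A) ∧ (((A → (D ∨ A)) ∨ C) ∨ A) = 1 ∧ 1 = 1

1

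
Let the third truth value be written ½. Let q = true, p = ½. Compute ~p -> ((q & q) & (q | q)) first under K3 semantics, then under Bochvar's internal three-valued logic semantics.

true; ½

In K3: ~p = ~½ = ½
q & q = true & true = true
q | q = true | true = true
(q & q) & (q | q) = true & true = true
~p -> ((q & q) & (q | q)) = ½ -> true = true  [~½ | true]
In Bochvar's internal three-valued logic: ~p = ~½ = ½
q & q = true & true = true
q | q = true | true = true
(q & q) & (q | q) = true & true = true
~p -> ((q & q) & (q | q)) = ½ -> true = ½  [any arg is the third value ⇒ result is the third value]
They differ because K3 and Bochvar's internal three-valued logic treat ½ differently under the binary connectives.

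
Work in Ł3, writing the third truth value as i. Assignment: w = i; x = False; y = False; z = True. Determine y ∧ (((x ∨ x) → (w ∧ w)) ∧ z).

False

x ∨ x = False ∨ False = False
w ∧ w = i ∧ i = i
(x ∨ x) → (w ∧ w) = False → i = True
((x ∨ x) → (w ∧ w)) ∧ z = True ∧ True = True
y ∧ (((x ∨ x) → (w ∧ w)) ∧ z) = False ∧ True = False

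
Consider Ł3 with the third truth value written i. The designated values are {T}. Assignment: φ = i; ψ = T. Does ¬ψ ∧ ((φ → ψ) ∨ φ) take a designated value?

No

¬ψ = ¬T = F
φ → ψ = i → T = T  [min(1, 1−½+1)]
(φ → ψ) ∨ φ = T ∨ i = T
¬ψ ∧ ((φ → ψ) ∨ φ) = F ∧ T = F
F ∉ {T}.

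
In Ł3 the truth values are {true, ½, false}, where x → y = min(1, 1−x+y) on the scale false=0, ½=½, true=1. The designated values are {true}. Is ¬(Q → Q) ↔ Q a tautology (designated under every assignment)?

No

Countermodel: Q=true gives false, which is not designated.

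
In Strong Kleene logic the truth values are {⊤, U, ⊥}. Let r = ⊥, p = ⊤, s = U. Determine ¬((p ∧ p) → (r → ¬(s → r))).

⊥

p ∧ p = ⊤ ∧ ⊤ = ⊤
s → r = U → ⊥ = U  [¬U ∨ ⊥]
¬(s → r) = ¬U = U
r → ¬(s → r) = ⊥ → U = ⊤
(p ∧ p) → (r → ¬(s → r)) = ⊤ → ⊤ = ⊤
¬((p ∧ p) → (r → ¬(s → r))) = ¬⊤ = ⊥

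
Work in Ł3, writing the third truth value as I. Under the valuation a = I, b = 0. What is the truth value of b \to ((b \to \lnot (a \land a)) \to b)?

1

a \land a = I \land I = I
\lnot (a \land a) = \lnot I = I
b \to \lnot (a \land a) = 0 \to I = 1
(b \to \lnot (a \land a)) \to b = 1 \to 0 = 0
b \to ((b \to \lnot (a \land a)) \to b) = 0 \to 0 = 1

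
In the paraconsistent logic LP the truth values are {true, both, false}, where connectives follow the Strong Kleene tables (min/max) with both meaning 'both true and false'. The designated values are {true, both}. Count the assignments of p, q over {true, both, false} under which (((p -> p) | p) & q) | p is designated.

8

Of the 9 assignments, 8 give a value in {true, both}.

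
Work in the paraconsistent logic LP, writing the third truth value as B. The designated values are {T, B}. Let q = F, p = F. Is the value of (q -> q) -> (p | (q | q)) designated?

q -> q = F -> F = T
q | q = F | F = F
p | (q | q) = F | F = F
(q -> q) -> (p | (q | q)) = T -> F = F
F ∉ {T, B}.

No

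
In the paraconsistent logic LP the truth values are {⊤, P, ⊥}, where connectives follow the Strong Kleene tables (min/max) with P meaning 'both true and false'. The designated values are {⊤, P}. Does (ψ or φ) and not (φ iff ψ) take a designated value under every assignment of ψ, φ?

No

Countermodel: ψ=⊤, φ=⊤ gives ⊥, which is not designated.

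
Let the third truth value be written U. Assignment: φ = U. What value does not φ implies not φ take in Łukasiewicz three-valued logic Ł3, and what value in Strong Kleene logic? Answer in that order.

In Łukasiewicz three-valued logic Ł3: not φ = not U = U
not φ = not U = U
not φ implies not φ = U implies U = T  [min(1, 1−½+½)]
In Strong Kleene logic: not φ = not U = U
not φ = not U = U
not φ implies not φ = U implies U = U
They differ because Łukasiewicz three-valued logic Ł3 and Strong Kleene logic treat U differently under implication.

T; U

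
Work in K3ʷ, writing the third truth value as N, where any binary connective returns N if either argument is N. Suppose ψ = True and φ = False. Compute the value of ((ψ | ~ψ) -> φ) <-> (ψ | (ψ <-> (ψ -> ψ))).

~ψ = ~True = False
ψ | ~ψ = True | False = True
(ψ | ~ψ) -> φ = True -> False = False
ψ -> ψ = True -> True = True
ψ <-> (ψ -> ψ) = True <-> True = True
ψ | (ψ <-> (ψ -> ψ)) = True | True = True
((ψ | ~ψ) -> φ) <-> (ψ | (ψ <-> (ψ -> ψ))) = False <-> True = False

False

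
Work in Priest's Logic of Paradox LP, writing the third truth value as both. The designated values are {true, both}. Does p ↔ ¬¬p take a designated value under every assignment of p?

Yes

Every assignment of p over {true, both, false} gives a value in {true, both}.
In particular, with p=both: p ↔ ¬¬p = both.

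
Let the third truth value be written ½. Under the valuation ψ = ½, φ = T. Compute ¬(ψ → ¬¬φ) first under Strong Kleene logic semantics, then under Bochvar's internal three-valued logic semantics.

F; ½

In Strong Kleene logic: ¬φ = ¬T = F
¬¬φ = ¬F = T
ψ → ¬¬φ = ½ → T = T
¬(ψ → ¬¬φ) = ¬T = F
In Bochvar's internal three-valued logic: ¬φ = ¬T = F
¬¬φ = ¬F = T
ψ → ¬¬φ = ½ → T = ½
¬(ψ → ¬¬φ) = ¬½ = ½
They differ because Strong Kleene logic and Bochvar's internal three-valued logic treat ½ differently under the binary connectives.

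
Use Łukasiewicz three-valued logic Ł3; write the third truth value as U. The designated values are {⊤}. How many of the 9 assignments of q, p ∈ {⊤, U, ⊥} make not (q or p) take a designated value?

Designated under: (q=⊥, p=⊥).

1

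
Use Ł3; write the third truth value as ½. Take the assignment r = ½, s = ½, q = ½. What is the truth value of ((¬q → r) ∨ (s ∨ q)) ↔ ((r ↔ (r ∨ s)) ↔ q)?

¬q = ¬½ = ½
¬q → r = ½ → ½ = T  [min(1, 1−½+½)]
s ∨ q = ½ ∨ ½ = ½
(¬q → r) ∨ (s ∨ q) = T ∨ ½ = T
r ∨ s = ½ ∨ ½ = ½
r ↔ (r ∨ s) = ½ ↔ ½ = T
(r ↔ (r ∨ s)) ↔ q = T ↔ ½ = ½
((¬q → r) ∨ (s ∨ q)) ↔ ((r ↔ (r ∨ s)) ↔ q) = T ↔ ½ = ½

½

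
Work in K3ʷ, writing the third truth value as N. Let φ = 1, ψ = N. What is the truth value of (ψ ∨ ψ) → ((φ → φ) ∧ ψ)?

N

ψ ∨ ψ = N ∨ N = N
φ → φ = 1 → 1 = 1
(φ → φ) ∧ ψ = 1 ∧ N = N
(ψ ∨ ψ) → ((φ → φ) ∧ ψ) = N → N = N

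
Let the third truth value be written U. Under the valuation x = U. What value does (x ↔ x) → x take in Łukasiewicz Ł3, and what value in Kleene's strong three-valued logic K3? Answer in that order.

U; U

In Łukasiewicz Ł3: x ↔ x = U ↔ U = true  [1 − |½−½|]
(x ↔ x) → x = true → U = U
In Kleene's strong three-valued logic K3: x ↔ x = U ↔ U = U
(x ↔ x) → x = U → U = U  [¬U ∨ U]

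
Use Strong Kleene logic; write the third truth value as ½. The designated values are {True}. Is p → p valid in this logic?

Countermodel: p=½ gives ½, which is not designated.

No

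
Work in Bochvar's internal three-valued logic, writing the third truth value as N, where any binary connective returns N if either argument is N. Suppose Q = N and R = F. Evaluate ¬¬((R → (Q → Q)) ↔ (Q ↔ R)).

Q → Q = N → N = N  [any arg is the third value ⇒ result is the third value]
R → (Q → Q) = F → N = N
Q ↔ R = N ↔ F = N
(R → (Q → Q)) ↔ (Q ↔ R) = N ↔ N = N
¬((R → (Q → Q)) ↔ (Q ↔ R)) = ¬N = N
¬¬((R → (Q → Q)) ↔ (Q ↔ R)) = ¬N = N

N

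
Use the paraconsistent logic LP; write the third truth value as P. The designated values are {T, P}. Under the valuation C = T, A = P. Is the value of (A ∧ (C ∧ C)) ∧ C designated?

C ∧ C = T ∧ T = T
A ∧ (C ∧ C) = P ∧ T = P
(A ∧ (C ∧ C)) ∧ C = P ∧ T = P
P ∈ {T, P}.

Yes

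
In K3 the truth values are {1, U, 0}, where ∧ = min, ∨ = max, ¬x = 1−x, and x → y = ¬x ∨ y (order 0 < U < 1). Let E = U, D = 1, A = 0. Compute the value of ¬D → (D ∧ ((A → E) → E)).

1

¬D = ¬1 = 0
A → E = 0 → U = 1  [¬0 ∨ U]
(A → E) → E = 1 → U = U
D ∧ ((A → E) → E) = 1 ∧ U = U
¬D → (D ∧ ((A → E) → E)) = 0 → U = 1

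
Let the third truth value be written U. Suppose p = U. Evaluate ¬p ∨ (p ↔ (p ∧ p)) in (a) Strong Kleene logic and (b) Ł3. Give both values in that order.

In Strong Kleene logic: ¬p = ¬U = U
p ∧ p = U ∧ U = U
p ↔ (p ∧ p) = U ↔ U = U
¬p ∨ (p ↔ (p ∧ p)) = U ∨ U = U
In Ł3: ¬p = ¬U = U
p ∧ p = U ∧ U = U
p ↔ (p ∧ p) = U ↔ U = 1  [1 − |½−½|]
¬p ∨ (p ↔ (p ∧ p)) = U ∨ 1 = 1
They differ because Strong Kleene logic and Ł3 treat U differently under implication.

U; 1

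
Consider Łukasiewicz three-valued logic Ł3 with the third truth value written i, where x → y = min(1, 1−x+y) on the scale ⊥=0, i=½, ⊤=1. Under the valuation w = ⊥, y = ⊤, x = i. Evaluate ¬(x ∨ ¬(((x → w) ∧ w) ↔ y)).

⊥

x → w = i → ⊥ = i  [min(1, 1−½+0)]
(x → w) ∧ w = i ∧ ⊥ = ⊥
((x → w) ∧ w) ↔ y = ⊥ ↔ ⊤ = ⊥
¬(((x → w) ∧ w) ↔ y) = ¬⊥ = ⊤
x ∨ ¬(((x → w) ∧ w) ↔ y) = i ∨ ⊤ = ⊤
¬(x ∨ ¬(((x → w) ∧ w) ↔ y)) = ¬⊤ = ⊥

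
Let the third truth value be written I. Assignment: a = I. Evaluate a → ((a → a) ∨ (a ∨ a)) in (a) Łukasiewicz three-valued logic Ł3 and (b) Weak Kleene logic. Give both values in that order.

T; I

In Łukasiewicz three-valued logic Ł3: a → a = I → I = T  [min(1, 1−½+½)]
a ∨ a = I ∨ I = I
(a → a) ∨ (a ∨ a) = T ∨ I = T
a → ((a → a) ∨ (a ∨ a)) = I → T = T
In Weak Kleene logic: a → a = I → I = I  [any arg is the third value ⇒ result is the third value]
a ∨ a = I ∨ I = I
(a → a) ∨ (a ∨ a) = I ∨ I = I
a → ((a → a) ∨ (a ∨ a)) = I → I = I
They differ because Łukasiewicz three-valued logic Ł3 and Weak Kleene logic treat I differently under the binary connectives.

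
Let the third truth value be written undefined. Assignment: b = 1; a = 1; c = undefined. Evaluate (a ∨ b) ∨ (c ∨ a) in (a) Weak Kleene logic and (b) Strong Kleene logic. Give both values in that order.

undefined; 1

In Weak Kleene logic: a ∨ b = 1 ∨ 1 = 1
c ∨ a = undefined ∨ 1 = undefined
(a ∨ b) ∨ (c ∨ a) = 1 ∨ undefined = undefined
In Strong Kleene logic: a ∨ b = 1 ∨ 1 = 1
c ∨ a = undefined ∨ 1 = 1
(a ∨ b) ∨ (c ∨ a) = 1 ∨ 1 = 1
They differ because Weak Kleene logic and Strong Kleene logic treat undefined differently under the binary connectives.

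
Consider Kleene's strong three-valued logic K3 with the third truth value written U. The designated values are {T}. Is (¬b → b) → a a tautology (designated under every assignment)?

No

Countermodel: b=T, a=U gives U, which is not designated.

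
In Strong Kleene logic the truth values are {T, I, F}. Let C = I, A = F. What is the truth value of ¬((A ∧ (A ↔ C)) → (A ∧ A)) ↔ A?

T

A ↔ C = F ↔ I = I
A ∧ (A ↔ C) = F ∧ I = F
A ∧ A = F ∧ F = F
(A ∧ (A ↔ C)) → (A ∧ A) = F → F = T
¬((A ∧ (A ↔ C)) → (A ∧ A)) = ¬T = F
¬((A ∧ (A ↔ C)) → (A ∧ A)) ↔ A = F ↔ F = T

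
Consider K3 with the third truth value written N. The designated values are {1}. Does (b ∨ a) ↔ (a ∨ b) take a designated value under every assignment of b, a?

Countermodel: b=N, a=N gives N, which is not designated.

No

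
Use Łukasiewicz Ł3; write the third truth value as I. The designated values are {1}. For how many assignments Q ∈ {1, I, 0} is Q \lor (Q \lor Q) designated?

Q=1: 1 ✓
Q=I: I ·
Q=0: 0 ·

1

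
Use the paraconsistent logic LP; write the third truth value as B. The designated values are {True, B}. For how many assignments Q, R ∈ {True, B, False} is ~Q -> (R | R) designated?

Of the 9 assignments, 8 give a value in {True, B}.

8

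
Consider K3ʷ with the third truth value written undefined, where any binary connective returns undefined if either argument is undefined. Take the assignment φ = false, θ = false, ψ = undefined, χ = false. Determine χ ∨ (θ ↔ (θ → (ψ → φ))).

ψ → φ = undefined → false = undefined  [any arg is the third value ⇒ result is the third value]
θ → (ψ → φ) = false → undefined = undefined
θ ↔ (θ → (ψ → φ)) = false ↔ undefined = undefined
χ ∨ (θ ↔ (θ → (ψ → φ))) = false ∨ undefined = undefined

undefined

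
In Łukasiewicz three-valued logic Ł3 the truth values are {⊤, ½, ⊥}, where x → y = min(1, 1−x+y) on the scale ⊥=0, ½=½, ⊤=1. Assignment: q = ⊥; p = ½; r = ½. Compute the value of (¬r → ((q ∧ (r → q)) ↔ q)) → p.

½

¬r = ¬½ = ½
r → q = ½ → ⊥ = ½  [min(1, 1−½+0)]
q ∧ (r → q) = ⊥ ∧ ½ = ⊥
(q ∧ (r → q)) ↔ q = ⊥ ↔ ⊥ = ⊤
¬r → ((q ∧ (r → q)) ↔ q) = ½ → ⊤ = ⊤
(¬r → ((q ∧ (r → q)) ↔ q)) → p = ⊤ → ½ = ½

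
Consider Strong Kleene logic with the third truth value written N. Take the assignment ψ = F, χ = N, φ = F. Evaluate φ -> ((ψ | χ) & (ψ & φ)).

T

ψ | χ = F | N = N
ψ & φ = F & F = F
(ψ | χ) & (ψ & φ) = N & F = F
φ -> ((ψ | χ) & (ψ & φ)) = F -> F = T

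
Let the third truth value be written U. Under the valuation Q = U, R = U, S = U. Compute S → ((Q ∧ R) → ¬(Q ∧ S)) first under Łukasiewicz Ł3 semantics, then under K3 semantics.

In Łukasiewicz Ł3: Q ∧ R = U ∧ U = U
Q ∧ S = U ∧ U = U
¬(Q ∧ S) = ¬U = U
(Q ∧ R) → ¬(Q ∧ S) = U → U = 1
S → ((Q ∧ R) → ¬(Q ∧ S)) = U → 1 = 1
In K3: Q ∧ R = U ∧ U = U
Q ∧ S = U ∧ U = U
¬(Q ∧ S) = ¬U = U
(Q ∧ R) → ¬(Q ∧ S) = U → U = U
S → ((Q ∧ R) → ¬(Q ∧ S)) = U → U = U
They differ because Łukasiewicz Ł3 and K3 treat U differently under implication.

1; U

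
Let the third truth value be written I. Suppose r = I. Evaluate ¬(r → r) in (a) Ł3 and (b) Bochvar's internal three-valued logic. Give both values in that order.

false; I

In Ł3: r → r = I → I = true  [min(1, 1−½+½)]
¬(r → r) = ¬true = false
In Bochvar's internal three-valued logic: r → r = I → I = I
¬(r → r) = ¬I = I
They differ because Ł3 and Bochvar's internal three-valued logic treat I differently under the binary connectives.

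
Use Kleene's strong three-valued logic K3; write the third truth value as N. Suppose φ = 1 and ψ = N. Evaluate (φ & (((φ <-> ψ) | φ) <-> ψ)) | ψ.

φ <-> ψ = 1 <-> N = N
(φ <-> ψ) | φ = N | 1 = 1
((φ <-> ψ) | φ) <-> ψ = 1 <-> N = N
φ & (((φ <-> ψ) | φ) <-> ψ) = 1 & N = N
(φ & (((φ <-> ψ) | φ) <-> ψ)) | ψ = N | N = N

N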